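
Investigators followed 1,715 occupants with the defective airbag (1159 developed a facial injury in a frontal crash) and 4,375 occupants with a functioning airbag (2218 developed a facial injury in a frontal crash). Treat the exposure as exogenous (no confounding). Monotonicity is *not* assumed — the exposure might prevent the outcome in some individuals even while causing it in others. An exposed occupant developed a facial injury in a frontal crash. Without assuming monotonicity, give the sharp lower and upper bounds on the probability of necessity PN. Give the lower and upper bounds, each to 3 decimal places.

0.250 ≤ PN ≤ 0.730

p₁ = P(outcome | exposed) = 1159/1715 = 0.6758
p₀ = P(outcome | unexposed) = 2218/4375 = 0.50697
Under exogeneity alone the bounds on PN are max{0,(p₁−p₀)/p₁} ≤ PN ≤ min{1,(1−p₀)/p₁}.
  lower = (p₁ − p₀)/p₁ = 0.16883 / 0.6758 ≈ 0.2498
  upper = min{1, (1 − p₀)/p₁} = 0.49303 / 0.6758 ≈ 0.7295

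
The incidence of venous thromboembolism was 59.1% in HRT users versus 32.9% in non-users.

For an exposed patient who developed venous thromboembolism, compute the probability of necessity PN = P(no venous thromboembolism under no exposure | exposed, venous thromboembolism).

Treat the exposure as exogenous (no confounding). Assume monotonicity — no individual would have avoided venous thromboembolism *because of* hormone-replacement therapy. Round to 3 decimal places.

p₁ = 0.591, p₀ = 0.329.
Under exogeneity and monotonicity, PN = (p₁ − p₀) / p₁.
PN = (0.591 − 0.329) / 0.591 = 0.262 / 0.591 ≈ 0.4433

PN ≈ 0.443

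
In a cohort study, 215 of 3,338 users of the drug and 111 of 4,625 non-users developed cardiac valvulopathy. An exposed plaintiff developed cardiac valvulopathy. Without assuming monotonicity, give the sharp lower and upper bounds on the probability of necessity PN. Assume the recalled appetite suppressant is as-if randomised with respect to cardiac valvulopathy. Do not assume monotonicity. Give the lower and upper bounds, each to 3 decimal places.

0.627 ≤ PN ≤ 1.000

p₁ = P(outcome | exposed) = 215/3338 = 0.06441
p₀ = P(outcome | unexposed) = 111/4625 = 0.024
Under exogeneity alone the bounds on PN are max{0,(p₁−p₀)/p₁} ≤ PN ≤ min{1,(1−p₀)/p₁}.
  lower = (p₁ − p₀)/p₁ = 0.04041 / 0.06441 ≈ 0.6274
  upper = min{1, (1 − p₀)/p₁} = 0.976 / 0.06441 ≈ 15.1530 → capped at 1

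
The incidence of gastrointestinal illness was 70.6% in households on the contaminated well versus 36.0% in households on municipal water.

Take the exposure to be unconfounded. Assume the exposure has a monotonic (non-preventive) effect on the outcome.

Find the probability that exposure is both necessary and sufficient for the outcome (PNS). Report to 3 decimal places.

p₁ = 0.706, p₀ = 0.36.
Under exogeneity and monotonicity, PNS = p₁ − p₀.
PNS = 0.706 − 0.36 = 0.346

PNS ≈ 0.346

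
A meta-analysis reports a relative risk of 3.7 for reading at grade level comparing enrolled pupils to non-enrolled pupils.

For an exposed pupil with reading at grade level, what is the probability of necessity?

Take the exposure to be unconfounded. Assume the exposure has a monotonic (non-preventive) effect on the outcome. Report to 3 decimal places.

Under exogeneity and monotonicity, PN = (RR − 1) / RR = 1 − 1/RR.
PN = (3.7 − 1) / 3.7 = 2.7 / 3.7 ≈ 0.7297

PN ≈ 0.730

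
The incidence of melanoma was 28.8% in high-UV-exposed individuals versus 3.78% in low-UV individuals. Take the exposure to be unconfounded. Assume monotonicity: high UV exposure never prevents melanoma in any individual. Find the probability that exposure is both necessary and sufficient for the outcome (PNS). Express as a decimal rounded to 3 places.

p₁ = 0.288, p₀ = 0.0378.
Under exogeneity and monotonicity, PNS = p₁ − p₀.
PNS = 0.288 − 0.0378 = 0.2502

PNS ≈ 0.250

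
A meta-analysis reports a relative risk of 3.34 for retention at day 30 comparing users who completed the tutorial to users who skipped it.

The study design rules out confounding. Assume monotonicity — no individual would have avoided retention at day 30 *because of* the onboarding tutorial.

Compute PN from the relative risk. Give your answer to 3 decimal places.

PN ≈ 0.701

Under exogeneity and monotonicity, PN = (RR − 1) / RR = 1 − 1/RR.
PN = (3.34 − 1) / 3.34 = 2.34 / 3.34 ≈ 0.7006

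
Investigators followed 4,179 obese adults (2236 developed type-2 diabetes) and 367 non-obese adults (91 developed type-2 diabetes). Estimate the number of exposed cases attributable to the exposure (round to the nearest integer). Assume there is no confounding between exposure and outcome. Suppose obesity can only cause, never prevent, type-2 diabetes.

about 1200 cases

p₁ = P(outcome | exposed) = 2236/4179 = 0.53506
p₀ = P(outcome | unexposed) = 91/367 = 0.24796
PN = (p₁ − p₀)/p₁ = (0.53506 − 0.24796) / 0.53506 ≈ 0.53658.
Attributable cases ≈ PN × (exposed cases) = 0.53658 × 2236 ≈ 1199.79.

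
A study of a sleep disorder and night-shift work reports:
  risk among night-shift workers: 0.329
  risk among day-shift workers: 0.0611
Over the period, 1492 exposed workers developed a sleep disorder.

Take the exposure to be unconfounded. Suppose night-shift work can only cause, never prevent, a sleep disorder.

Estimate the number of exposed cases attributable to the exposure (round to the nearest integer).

about 1215 cases

Let p₁ = 0.329, p₀ = 0.0611.
PN = (p₁ − p₀)/p₁ = (0.329 − 0.0611) / 0.329 ≈ 0.81429.
Attributable cases ≈ PN × (exposed cases) = 0.81429 × 1492 ≈ 1214.91.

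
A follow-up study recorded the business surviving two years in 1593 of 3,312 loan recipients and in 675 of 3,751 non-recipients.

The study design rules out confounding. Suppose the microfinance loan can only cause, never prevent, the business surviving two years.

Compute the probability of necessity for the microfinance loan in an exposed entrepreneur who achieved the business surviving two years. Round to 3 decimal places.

p₁ = P(outcome | exposed) = 1593/3312 = 0.48098
p₀ = P(outcome | unexposed) = 675/3751 = 0.17995
Under exogeneity and monotonicity, PN = (p₁ − p₀) / p₁.
PN = (0.48098 − 0.17995) / 0.48098 = 0.30103 / 0.48098 ≈ 0.6259

PN ≈ 0.626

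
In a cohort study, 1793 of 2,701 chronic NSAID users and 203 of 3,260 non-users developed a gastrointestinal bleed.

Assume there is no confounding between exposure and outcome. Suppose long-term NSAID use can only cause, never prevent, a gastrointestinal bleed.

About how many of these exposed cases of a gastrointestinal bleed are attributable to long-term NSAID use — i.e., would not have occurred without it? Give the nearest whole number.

p₁ = P(outcome | exposed) = 1793/2701 = 0.66383
p₀ = P(outcome | unexposed) = 203/3260 = 0.06227
PN = (p₁ − p₀)/p₁ = (0.66383 − 0.06227) / 0.66383 ≈ 0.90620.
Attributable cases ≈ PN × (exposed cases) = 0.90620 × 1793 ≈ 1624.81.

about 1625 cases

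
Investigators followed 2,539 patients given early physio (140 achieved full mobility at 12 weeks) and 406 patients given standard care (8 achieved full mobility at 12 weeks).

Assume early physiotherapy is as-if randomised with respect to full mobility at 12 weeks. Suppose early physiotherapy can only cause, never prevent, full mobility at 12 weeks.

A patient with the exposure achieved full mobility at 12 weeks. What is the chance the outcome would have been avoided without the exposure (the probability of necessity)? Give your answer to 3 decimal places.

p₁ = P(outcome | exposed) = 140/2539 = 0.05514
p₀ = P(outcome | unexposed) = 8/406 = 0.019704
Under exogeneity and monotonicity, PN = (p₁ − p₀) / p₁.
PN = (0.05514 − 0.019704) / 0.05514 = 0.035435 / 0.05514 ≈ 0.6426

PN ≈ 0.643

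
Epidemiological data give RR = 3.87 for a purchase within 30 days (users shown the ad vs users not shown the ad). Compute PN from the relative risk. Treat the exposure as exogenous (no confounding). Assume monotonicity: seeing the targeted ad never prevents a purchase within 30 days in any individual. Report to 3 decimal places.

Under exogeneity and monotonicity, PN = (RR − 1) / RR = 1 − 1/RR.
PN = (3.87 − 1) / 3.87 = 2.87 / 3.87 ≈ 0.7416

PN ≈ 0.742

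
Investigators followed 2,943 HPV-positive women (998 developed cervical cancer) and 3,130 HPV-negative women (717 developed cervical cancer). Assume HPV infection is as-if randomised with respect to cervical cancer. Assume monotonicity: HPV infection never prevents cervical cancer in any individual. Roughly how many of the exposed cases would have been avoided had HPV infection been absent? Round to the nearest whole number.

p₁ = P(outcome | exposed) = 998/2943 = 0.33911
p₀ = P(outcome | unexposed) = 717/3130 = 0.22907
PN = (p₁ − p₀)/p₁ = (0.33911 − 0.22907) / 0.33911 ≈ 0.32449.
Attributable cases ≈ PN × (exposed cases) = 0.32449 × 998 ≈ 323.84.

about 324 cases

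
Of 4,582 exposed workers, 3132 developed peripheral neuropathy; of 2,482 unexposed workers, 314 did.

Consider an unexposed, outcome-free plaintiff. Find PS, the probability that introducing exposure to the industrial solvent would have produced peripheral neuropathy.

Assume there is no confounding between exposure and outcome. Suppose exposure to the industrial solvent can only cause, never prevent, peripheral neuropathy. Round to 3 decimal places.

p₁ = P(outcome | exposed) = 3132/4582 = 0.68354
p₀ = P(outcome | unexposed) = 314/2482 = 0.12651
Under exogeneity and monotonicity, PS = (p₁ − p₀) / (1 − p₀).
PS = (0.68354 − 0.12651) / (1 − 0.12651) = 0.55703 / 0.87349 ≈ 0.6377

PS ≈ 0.638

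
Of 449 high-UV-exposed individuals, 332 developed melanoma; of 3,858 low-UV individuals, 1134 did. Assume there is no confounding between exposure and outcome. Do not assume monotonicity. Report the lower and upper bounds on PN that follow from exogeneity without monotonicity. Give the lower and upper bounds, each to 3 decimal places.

0.602 ≤ PN ≤ 0.955

p₁ = P(outcome | exposed) = 332/449 = 0.73942
p₀ = P(outcome | unexposed) = 1134/3858 = 0.29393
Under exogeneity alone the bounds on PN are max{0,(p₁−p₀)/p₁} ≤ PN ≤ min{1,(1−p₀)/p₁}.
  lower = (p₁ − p₀)/p₁ = 0.44549 / 0.73942 ≈ 0.6025
  upper = min{1, (1 − p₀)/p₁} = 0.70607 / 0.73942 ≈ 0.9549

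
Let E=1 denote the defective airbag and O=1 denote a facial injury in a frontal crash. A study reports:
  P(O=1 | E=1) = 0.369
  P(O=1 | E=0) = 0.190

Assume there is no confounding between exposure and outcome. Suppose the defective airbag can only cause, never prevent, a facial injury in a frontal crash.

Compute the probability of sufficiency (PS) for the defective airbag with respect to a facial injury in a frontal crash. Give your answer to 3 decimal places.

Let p₁ = 0.369, p₀ = 0.19.
Under exogeneity and monotonicity, PS = (p₁ − p₀) / (1 − p₀).
PS = (0.369 − 0.19) / (1 − 0.19) = 0.179 / 0.81 ≈ 0.2210

PS ≈ 0.221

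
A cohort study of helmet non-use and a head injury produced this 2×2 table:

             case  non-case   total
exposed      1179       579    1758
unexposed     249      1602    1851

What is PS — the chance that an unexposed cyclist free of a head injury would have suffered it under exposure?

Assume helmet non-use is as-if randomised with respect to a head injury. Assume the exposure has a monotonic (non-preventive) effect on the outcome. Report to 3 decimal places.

PS ≈ 0.619

p₁ = P(outcome | exposed) = 1179/1758 = 0.67065
p₀ = P(outcome | unexposed) = 249/1851 = 0.13452
Under exogeneity and monotonicity, PS = (p₁ − p₀)/(1 − p₀).
PS = (0.67065 − 0.13452) / 0.86548 ≈ 0.6195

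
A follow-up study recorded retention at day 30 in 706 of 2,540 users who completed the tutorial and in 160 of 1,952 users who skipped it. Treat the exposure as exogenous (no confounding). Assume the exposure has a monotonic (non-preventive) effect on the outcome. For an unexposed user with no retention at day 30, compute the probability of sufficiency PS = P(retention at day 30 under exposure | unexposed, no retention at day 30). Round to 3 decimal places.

p₁ = P(outcome | exposed) = 706/2540 = 0.27795
p₀ = P(outcome | unexposed) = 160/1952 = 0.081967
Under exogeneity and monotonicity, PS = (p₁ − p₀) / (1 − p₀).
PS = (0.27795 − 0.081967) / (1 − 0.081967) = 0.19599 / 0.91803 ≈ 0.2135

PS ≈ 0.213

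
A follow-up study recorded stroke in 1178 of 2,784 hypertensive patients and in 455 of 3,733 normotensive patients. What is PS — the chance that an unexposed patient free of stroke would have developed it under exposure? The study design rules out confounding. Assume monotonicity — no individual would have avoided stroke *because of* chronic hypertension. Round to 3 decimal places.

PS ≈ 0.343

p₁ = P(outcome | exposed) = 1178/2784 = 0.42313
p₀ = P(outcome | unexposed) = 455/3733 = 0.12189
Under exogeneity and monotonicity, PS = (p₁ − p₀) / (1 − p₀).
PS = (0.42313 − 0.12189) / (1 − 0.12189) = 0.30125 / 0.87811 ≈ 0.3431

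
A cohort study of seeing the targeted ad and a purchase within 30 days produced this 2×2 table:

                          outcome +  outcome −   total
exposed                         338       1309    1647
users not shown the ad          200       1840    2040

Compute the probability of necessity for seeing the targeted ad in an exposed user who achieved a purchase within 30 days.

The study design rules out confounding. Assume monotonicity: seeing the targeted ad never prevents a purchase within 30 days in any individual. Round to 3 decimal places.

PN ≈ 0.522

p₁ = P(outcome | exposed) = 338/1647 = 0.20522
p₀ = P(outcome | unexposed) = 200/2040 = 0.098039
Under exogeneity and monotonicity, PN = (p₁ − p₀) / p₁.
PN = (0.20522 − 0.098039) / 0.20522 = 0.10718 / 0.20522 ≈ 0.5223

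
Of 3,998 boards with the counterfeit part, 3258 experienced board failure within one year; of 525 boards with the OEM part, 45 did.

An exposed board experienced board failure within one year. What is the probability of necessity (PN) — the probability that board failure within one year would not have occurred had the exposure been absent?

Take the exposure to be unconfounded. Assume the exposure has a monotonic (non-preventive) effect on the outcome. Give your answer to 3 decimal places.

PN ≈ 0.895

p₁ = P(outcome | exposed) = 3258/3998 = 0.81491
p₀ = P(outcome | unexposed) = 45/525 = 0.085714
Under exogeneity and monotonicity, PN = (p₁ − p₀) / p₁.
PN = (0.81491 − 0.085714) / 0.81491 = 0.72919 / 0.81491 ≈ 0.8948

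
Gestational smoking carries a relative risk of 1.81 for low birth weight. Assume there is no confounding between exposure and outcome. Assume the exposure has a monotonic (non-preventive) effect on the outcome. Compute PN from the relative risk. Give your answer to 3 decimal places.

PN ≈ 0.448

Under exogeneity and monotonicity, PN = (RR − 1) / RR = 1 − 1/RR.
PN = (1.81 − 1) / 1.81 = 0.81 / 1.81 ≈ 0.4475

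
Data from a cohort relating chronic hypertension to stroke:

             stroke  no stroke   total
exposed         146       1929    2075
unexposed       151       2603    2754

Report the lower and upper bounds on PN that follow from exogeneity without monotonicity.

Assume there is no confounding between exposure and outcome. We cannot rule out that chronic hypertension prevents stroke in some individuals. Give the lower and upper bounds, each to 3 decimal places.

0.221 ≤ PN ≤ 1.000

p₁ = P(outcome | exposed) = 146/2075 = 0.070361
p₀ = P(outcome | unexposed) = 151/2754 = 0.054829
Under exogeneity alone the bounds on PN are max{0,(p₁−p₀)/p₁} ≤ PN ≤ min{1,(1−p₀)/p₁}.
  lower = (p₁ − p₀)/p₁ = 0.015532 / 0.070361 ≈ 0.2207
  upper = min{1, (1 − p₀)/p₁} = 0.94517 / 0.070361 ≈ 13.4331 → capped at 1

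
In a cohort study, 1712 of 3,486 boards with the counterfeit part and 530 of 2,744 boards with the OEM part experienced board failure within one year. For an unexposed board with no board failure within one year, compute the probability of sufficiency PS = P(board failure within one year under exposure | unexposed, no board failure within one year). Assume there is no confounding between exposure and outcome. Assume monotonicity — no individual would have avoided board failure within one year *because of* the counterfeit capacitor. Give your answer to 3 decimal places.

PS ≈ 0.369

p₁ = P(outcome | exposed) = 1712/3486 = 0.49111
p₀ = P(outcome | unexposed) = 530/2744 = 0.19315
Under exogeneity and monotonicity, PS = (p₁ − p₀) / (1 − p₀).
PS = (0.49111 − 0.19315) / (1 − 0.19315) = 0.29796 / 0.80685 ≈ 0.3693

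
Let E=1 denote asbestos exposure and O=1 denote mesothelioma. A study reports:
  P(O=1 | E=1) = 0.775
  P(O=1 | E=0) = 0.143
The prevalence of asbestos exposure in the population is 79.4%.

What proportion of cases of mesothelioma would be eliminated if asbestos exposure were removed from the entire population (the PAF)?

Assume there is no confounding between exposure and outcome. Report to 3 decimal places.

PAF ≈ 0.778

Let p₁ = 0.775, p₀ = 0.143.
Overall risk P(Y=1) = π·p₁ + (1−π)·p₀ = 0.794×0.775 + 0.206×0.143 = 0.64481.
Under exogeneity, PAF = [P(Y=1) − p₀] / P(Y=1).
PAF = (0.64481 − 0.143) / 0.64481 ≈ 0.7782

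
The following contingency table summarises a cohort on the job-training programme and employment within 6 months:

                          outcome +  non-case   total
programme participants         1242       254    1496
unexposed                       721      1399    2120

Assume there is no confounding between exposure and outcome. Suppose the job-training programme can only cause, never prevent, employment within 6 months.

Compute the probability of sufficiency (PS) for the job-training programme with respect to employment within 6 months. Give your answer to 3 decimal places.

PS ≈ 0.743

p₁ = P(outcome | exposed) = 1242/1496 = 0.83021
p₀ = P(outcome | unexposed) = 721/2120 = 0.34009
Under exogeneity and monotonicity, PS = (p₁ − p₀) / (1 − p₀).
PS = (0.83021 − 0.34009) / (1 − 0.34009) = 0.49012 / 0.65991 ≈ 0.7427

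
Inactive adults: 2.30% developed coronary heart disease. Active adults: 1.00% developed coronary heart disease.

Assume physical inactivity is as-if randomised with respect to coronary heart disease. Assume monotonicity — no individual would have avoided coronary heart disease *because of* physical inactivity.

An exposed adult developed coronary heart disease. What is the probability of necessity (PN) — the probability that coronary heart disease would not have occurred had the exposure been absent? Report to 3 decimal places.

PN ≈ 0.565

p₁ = 0.023, p₀ = 0.01.
Under exogeneity and monotonicity, PN = (p₁ − p₀) / p₁.
PN = (0.023 − 0.01) / 0.023 = 0.013 / 0.023 ≈ 0.5652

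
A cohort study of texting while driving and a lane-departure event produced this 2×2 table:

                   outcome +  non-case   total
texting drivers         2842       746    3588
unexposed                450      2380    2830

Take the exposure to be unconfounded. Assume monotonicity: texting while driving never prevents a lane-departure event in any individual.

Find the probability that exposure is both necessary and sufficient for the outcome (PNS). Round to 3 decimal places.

PNS ≈ 0.633

p₁ = P(outcome | exposed) = 2842/3588 = 0.79208
p₀ = P(outcome | unexposed) = 450/2830 = 0.15901
Under exogeneity and monotonicity, PNS = p₁ − p₀.
PNS = 0.79208 − 0.15901 = 0.63307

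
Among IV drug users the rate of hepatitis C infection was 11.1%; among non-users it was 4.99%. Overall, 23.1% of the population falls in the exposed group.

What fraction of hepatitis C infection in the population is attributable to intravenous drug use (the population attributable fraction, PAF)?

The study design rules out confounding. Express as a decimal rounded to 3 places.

PAF ≈ 0.220

p₁ = 0.111, p₀ = 0.0499.
Overall risk P(Y=1) = π·p₁ + (1−π)·p₀ = 0.231×0.111 + 0.769×0.0499 = 0.064014.
Under exogeneity, PAF = [P(Y=1) − p₀] / P(Y=1).
PAF = (0.064014 − 0.0499) / 0.064014 ≈ 0.2205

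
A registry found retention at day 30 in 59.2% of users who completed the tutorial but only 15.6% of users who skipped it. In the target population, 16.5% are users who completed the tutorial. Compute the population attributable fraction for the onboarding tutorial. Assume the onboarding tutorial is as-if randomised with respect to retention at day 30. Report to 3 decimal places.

PAF ≈ 0.316

p₁ = 0.592, p₀ = 0.156.
Overall risk P(Y=1) = π·p₁ + (1−π)·p₀ = 0.165×0.592 + 0.835×0.156 = 0.22794.
Under exogeneity, PAF = [P(Y=1) − p₀] / P(Y=1).
PAF = (0.22794 − 0.156) / 0.22794 ≈ 0.3156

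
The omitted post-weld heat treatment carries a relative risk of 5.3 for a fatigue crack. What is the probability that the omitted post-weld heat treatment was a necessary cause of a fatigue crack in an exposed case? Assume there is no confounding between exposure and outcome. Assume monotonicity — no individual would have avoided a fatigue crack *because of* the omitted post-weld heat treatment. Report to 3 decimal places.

PN ≈ 0.811

Under exogeneity and monotonicity, PN = (RR − 1) / RR = 1 − 1/RR.
PN = (5.3 − 1) / 5.3 = 4.3 / 5.3 ≈ 0.8113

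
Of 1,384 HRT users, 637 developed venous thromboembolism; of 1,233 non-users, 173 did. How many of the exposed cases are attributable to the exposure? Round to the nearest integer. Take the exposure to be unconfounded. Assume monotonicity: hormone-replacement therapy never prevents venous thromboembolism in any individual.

about 443 cases

p₁ = P(outcome | exposed) = 637/1384 = 0.46026
p₀ = P(outcome | unexposed) = 173/1233 = 0.14031
PN = (p₁ − p₀)/p₁ = (0.46026 − 0.14031) / 0.46026 ≈ 0.69515.
Attributable cases ≈ PN × (exposed cases) = 0.69515 × 637 ≈ 442.81.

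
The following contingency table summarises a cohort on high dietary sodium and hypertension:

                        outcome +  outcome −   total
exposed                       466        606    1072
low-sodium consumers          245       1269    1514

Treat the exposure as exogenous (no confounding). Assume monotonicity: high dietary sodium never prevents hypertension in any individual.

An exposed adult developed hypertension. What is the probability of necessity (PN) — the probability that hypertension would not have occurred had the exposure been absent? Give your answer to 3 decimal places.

PN ≈ 0.628

p₁ = P(outcome | exposed) = 466/1072 = 0.4347
p₀ = P(outcome | unexposed) = 245/1514 = 0.16182
Under exogeneity and monotonicity, PN = (p₁ − p₀) / p₁.
PN = (0.4347 − 0.16182) / 0.4347 = 0.27288 / 0.4347 ≈ 0.6277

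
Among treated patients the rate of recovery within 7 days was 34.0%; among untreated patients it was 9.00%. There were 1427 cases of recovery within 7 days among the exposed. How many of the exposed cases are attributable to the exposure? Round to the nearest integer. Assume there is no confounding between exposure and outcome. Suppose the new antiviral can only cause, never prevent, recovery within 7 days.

p₁ = 0.34, p₀ = 0.09.
PN = (p₁ − p₀)/p₁ = (0.34 − 0.09) / 0.34 ≈ 0.73529.
Attributable cases ≈ PN × (exposed cases) = 0.73529 × 1427 ≈ 1049.26.

about 1049 cases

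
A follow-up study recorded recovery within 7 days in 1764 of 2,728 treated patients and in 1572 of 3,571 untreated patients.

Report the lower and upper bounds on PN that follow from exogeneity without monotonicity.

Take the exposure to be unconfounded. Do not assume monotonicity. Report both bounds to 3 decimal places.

0.319 ≤ PN ≤ 0.866

p₁ = P(outcome | exposed) = 1764/2728 = 0.64663
p₀ = P(outcome | unexposed) = 1572/3571 = 0.44021
Under exogeneity alone the bounds on PN are max{0,(p₁−p₀)/p₁} ≤ PN ≤ min{1,(1−p₀)/p₁}.
  lower = (p₁ − p₀)/p₁ = 0.20641 / 0.64663 ≈ 0.3192
  upper = min{1, (1 − p₀)/p₁} = 0.55979 / 0.64663 ≈ 0.8657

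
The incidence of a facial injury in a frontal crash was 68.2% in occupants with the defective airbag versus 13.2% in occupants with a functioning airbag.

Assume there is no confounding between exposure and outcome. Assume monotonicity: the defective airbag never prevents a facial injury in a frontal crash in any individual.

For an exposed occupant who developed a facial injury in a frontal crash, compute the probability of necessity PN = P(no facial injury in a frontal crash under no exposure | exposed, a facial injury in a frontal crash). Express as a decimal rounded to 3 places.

p₁ = 0.682, p₀ = 0.132.
Under exogeneity and monotonicity, PN = (p₁ − p₀) / p₁.
PN = (0.682 − 0.132) / 0.682 = 0.55 / 0.682 ≈ 0.8065

PN ≈ 0.806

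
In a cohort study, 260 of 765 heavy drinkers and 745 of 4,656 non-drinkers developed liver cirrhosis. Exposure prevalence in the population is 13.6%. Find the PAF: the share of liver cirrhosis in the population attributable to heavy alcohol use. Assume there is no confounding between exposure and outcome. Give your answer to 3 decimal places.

p₁ = P(outcome | exposed) = 260/765 = 0.33987
p₀ = P(outcome | unexposed) = 745/4656 = 0.16001
Overall risk P(Y=1) = π·p₁ + (1−π)·p₀ = 0.136×0.33987 + 0.864×0.16001 = 0.18447.
Under exogeneity, PAF = [P(Y=1) − p₀] / P(Y=1).
PAF = (0.18447 − 0.16001) / 0.18447 ≈ 0.1326

PAF ≈ 0.133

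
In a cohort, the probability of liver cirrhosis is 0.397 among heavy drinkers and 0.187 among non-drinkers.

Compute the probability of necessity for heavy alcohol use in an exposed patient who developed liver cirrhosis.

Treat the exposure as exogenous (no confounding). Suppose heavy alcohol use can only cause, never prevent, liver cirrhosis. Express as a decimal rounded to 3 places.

Let p₁ = 0.397, p₀ = 0.187.
Under exogeneity and monotonicity, PN = (p₁ − p₀) / p₁.
PN = (0.397 − 0.187) / 0.397 = 0.21 / 0.397 ≈ 0.5290

PN ≈ 0.529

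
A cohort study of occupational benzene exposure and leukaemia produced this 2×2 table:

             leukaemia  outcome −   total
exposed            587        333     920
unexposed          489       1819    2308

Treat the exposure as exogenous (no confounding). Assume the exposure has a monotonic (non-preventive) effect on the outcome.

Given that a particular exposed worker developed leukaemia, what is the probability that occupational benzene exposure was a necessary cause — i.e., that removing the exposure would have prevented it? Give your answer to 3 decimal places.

p₁ = P(outcome | exposed) = 587/920 = 0.63804
p₀ = P(outcome | unexposed) = 489/2308 = 0.21187
Under exogeneity and monotonicity, PN = (p₁ − p₀) / p₁.
PN = (0.63804 − 0.21187) / 0.63804 = 0.42617 / 0.63804 ≈ 0.6679

PN ≈ 0.668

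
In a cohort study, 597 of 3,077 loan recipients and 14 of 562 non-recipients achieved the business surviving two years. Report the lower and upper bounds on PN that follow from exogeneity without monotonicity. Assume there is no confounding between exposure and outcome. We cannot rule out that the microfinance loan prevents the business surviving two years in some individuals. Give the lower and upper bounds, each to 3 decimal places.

p₁ = P(outcome | exposed) = 597/3077 = 0.19402
p₀ = P(outcome | unexposed) = 14/562 = 0.024911
Under exogeneity alone the bounds on PN are max{0,(p₁−p₀)/p₁} ≤ PN ≤ min{1,(1−p₀)/p₁}.
  lower = (p₁ − p₀)/p₁ = 0.16911 / 0.19402 ≈ 0.8716
  upper = min{1, (1 − p₀)/p₁} = 0.97509 / 0.19402 ≈ 5.0257 → capped at 1

0.872 ≤ PN ≤ 1.000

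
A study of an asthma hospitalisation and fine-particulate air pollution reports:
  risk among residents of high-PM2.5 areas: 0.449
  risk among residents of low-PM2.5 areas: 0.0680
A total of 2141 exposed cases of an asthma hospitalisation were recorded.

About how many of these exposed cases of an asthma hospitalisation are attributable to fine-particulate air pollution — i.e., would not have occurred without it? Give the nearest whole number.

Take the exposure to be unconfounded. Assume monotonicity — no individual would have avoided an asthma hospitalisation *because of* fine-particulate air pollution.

Let p₁ = 0.449, p₀ = 0.068.
PN = (p₁ − p₀)/p₁ = (0.449 − 0.068) / 0.449 ≈ 0.84855.
Attributable cases ≈ PN × (exposed cases) = 0.84855 × 2141 ≈ 1816.75.

about 1817 cases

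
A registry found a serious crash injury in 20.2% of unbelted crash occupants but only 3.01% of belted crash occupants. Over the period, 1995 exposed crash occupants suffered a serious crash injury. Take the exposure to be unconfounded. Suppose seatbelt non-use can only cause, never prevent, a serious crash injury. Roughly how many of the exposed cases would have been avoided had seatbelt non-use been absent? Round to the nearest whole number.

p₁ = 0.202, p₀ = 0.0301.
PN = (p₁ − p₀)/p₁ = (0.202 − 0.0301) / 0.202 ≈ 0.85099.
Attributable cases ≈ PN × (exposed cases) = 0.85099 × 1995 ≈ 1697.73.

about 1698 cases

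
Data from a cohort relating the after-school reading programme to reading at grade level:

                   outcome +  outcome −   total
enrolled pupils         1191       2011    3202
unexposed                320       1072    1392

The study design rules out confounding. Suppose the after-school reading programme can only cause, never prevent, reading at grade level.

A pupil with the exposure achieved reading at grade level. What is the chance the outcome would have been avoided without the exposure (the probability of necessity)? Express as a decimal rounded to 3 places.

p₁ = P(outcome | exposed) = 1191/3202 = 0.37196
p₀ = P(outcome | unexposed) = 320/1392 = 0.22989
Under exogeneity and monotonicity, PN = (p₁ − p₀) / p₁.
PN = (0.37196 − 0.22989) / 0.37196 = 0.14207 / 0.37196 ≈ 0.3820

PN ≈ 0.382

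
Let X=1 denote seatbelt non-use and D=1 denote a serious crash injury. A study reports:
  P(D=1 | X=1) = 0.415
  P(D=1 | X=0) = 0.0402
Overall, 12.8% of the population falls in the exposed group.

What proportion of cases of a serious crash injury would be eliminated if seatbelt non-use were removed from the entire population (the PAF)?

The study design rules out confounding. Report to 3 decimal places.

PAF ≈ 0.544

Let p₁ = 0.415, p₀ = 0.0402.
Overall risk P(Y=1) = π·p₁ + (1−π)·p₀ = 0.128×0.415 + 0.872×0.0402 = 0.088174.
Under exogeneity, PAF = [P(Y=1) − p₀] / P(Y=1).
PAF = (0.088174 − 0.0402) / 0.088174 ≈ 0.5441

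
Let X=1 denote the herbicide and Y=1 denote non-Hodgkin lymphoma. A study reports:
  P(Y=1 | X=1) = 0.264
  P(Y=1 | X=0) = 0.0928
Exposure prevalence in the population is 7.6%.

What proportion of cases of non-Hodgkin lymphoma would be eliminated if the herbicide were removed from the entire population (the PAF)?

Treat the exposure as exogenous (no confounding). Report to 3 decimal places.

Let p₁ = 0.264, p₀ = 0.0928.
Overall risk P(Y=1) = π·p₁ + (1−π)·p₀ = 0.076×0.264 + 0.924×0.0928 = 0.10581.
Under exogeneity, PAF = [P(Y=1) − p₀] / P(Y=1).
PAF = (0.10581 − 0.0928) / 0.10581 ≈ 0.1230

PAF ≈ 0.123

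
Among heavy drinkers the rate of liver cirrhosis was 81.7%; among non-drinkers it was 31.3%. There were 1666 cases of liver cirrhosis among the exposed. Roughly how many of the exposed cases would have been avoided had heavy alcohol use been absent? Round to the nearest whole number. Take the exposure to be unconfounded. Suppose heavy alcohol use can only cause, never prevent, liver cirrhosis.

about 1028 cases

p₁ = 0.817, p₀ = 0.313.
PN = (p₁ − p₀)/p₁ = (0.817 − 0.313) / 0.817 ≈ 0.61689.
Attributable cases ≈ PN × (exposed cases) = 0.61689 × 1666 ≈ 1027.74.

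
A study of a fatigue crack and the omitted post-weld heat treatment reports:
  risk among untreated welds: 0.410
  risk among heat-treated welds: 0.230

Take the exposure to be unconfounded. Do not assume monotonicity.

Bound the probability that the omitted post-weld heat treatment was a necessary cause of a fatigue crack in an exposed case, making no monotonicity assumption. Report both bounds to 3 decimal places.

0.439 ≤ PN ≤ 1.000

Let p₁ = 0.41, p₀ = 0.23.
Under exogeneity alone the bounds on PN are max{0,(p₁−p₀)/p₁} ≤ PN ≤ min{1,(1−p₀)/p₁}.
  lower = (p₁ − p₀)/p₁ = 0.18 / 0.41 ≈ 0.4390
  upper = min{1, (1 − p₀)/p₁} = 0.77 / 0.41 ≈ 1.8780 → capped at 1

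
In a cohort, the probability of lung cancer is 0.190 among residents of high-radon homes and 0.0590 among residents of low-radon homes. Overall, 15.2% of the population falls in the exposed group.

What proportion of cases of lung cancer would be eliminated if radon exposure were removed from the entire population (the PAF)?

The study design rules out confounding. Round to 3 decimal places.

Let p₁ = 0.19, p₀ = 0.059.
Overall risk P(Y=1) = π·p₁ + (1−π)·p₀ = 0.152×0.19 + 0.848×0.059 = 0.078912.
Under exogeneity, PAF = [P(Y=1) − p₀] / P(Y=1).
PAF = (0.078912 − 0.059) / 0.078912 ≈ 0.2523

PAF ≈ 0.252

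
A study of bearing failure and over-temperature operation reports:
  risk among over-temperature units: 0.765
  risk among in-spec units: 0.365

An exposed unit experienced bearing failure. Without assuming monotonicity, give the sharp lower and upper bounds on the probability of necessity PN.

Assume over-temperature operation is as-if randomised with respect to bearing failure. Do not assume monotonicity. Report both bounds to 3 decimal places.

Let p₁ = 0.765, p₀ = 0.365.
Under exogeneity alone the bounds on PN are max{0,(p₁−p₀)/p₁} ≤ PN ≤ min{1,(1−p₀)/p₁}.
  lower = (p₁ − p₀)/p₁ = 0.4 / 0.765 ≈ 0.5229
  upper = min{1, (1 − p₀)/p₁} = 0.635 / 0.765 ≈ 0.8301

0.523 ≤ PN ≤ 0.830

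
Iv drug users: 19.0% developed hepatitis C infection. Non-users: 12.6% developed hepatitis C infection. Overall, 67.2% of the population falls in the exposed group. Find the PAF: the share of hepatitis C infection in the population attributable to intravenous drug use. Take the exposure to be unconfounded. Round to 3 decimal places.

PAF ≈ 0.254

p₁ = 0.19, p₀ = 0.126.
Overall risk P(Y=1) = π·p₁ + (1−π)·p₀ = 0.672×0.19 + 0.328×0.126 = 0.16901.
Under exogeneity, PAF = [P(Y=1) − p₀] / P(Y=1).
PAF = (0.16901 − 0.126) / 0.16901 ≈ 0.2545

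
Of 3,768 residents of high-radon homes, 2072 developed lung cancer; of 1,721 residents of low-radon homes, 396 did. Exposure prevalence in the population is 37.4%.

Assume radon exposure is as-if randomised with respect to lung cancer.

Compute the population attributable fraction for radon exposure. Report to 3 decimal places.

PAF ≈ 0.342

p₁ = P(outcome | exposed) = 2072/3768 = 0.54989
p₀ = P(outcome | unexposed) = 396/1721 = 0.2301
Overall risk P(Y=1) = π·p₁ + (1−π)·p₀ = 0.374×0.54989 + 0.626×0.2301 = 0.3497.
Under exogeneity, PAF = [P(Y=1) − p₀] / P(Y=1).
PAF = (0.3497 − 0.2301) / 0.3497 ≈ 0.3420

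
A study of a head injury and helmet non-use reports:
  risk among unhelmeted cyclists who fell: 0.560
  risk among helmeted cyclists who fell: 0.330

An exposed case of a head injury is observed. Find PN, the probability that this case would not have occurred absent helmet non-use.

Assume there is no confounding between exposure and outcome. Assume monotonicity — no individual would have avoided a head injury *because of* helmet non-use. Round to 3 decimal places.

PN ≈ 0.411

Let p₁ = 0.56, p₀ = 0.33.
Under exogeneity and monotonicity, PN = (p₁ − p₀) / p₁.
PN = (0.56 − 0.33) / 0.56 = 0.23 / 0.56 ≈ 0.4107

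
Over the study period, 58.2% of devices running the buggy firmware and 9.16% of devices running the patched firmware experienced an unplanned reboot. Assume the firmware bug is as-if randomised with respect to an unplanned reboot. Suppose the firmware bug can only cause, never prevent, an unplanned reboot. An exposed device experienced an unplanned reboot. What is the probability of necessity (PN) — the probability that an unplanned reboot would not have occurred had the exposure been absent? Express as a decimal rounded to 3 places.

p₁ = 0.582, p₀ = 0.0916.
Under exogeneity and monotonicity, PN = (p₁ − p₀) / p₁.
PN = (0.582 − 0.0916) / 0.582 = 0.4904 / 0.582 ≈ 0.8426

PN ≈ 0.843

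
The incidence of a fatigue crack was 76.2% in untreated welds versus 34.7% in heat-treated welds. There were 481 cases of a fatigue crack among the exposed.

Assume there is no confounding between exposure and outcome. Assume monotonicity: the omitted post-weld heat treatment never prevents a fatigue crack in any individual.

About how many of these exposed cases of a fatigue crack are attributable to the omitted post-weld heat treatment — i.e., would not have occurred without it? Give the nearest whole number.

about 262 cases

p₁ = 0.762, p₀ = 0.347.
PN = (p₁ − p₀)/p₁ = (0.762 − 0.347) / 0.762 ≈ 0.54462.
Attributable cases ≈ PN × (exposed cases) = 0.54462 × 481 ≈ 261.96.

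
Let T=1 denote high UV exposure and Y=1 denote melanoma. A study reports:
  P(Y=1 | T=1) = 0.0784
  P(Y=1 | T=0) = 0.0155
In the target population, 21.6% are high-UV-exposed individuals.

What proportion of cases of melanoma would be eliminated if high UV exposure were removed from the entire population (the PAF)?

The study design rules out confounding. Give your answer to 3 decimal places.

PAF ≈ 0.467

Let p₁ = 0.0784, p₀ = 0.0155.
Overall risk P(Y=1) = π·p₁ + (1−π)·p₀ = 0.216×0.0784 + 0.784×0.0155 = 0.029086.
Under exogeneity, PAF = [P(Y=1) − p₀] / P(Y=1).
PAF = (0.029086 − 0.0155) / 0.029086 ≈ 0.4671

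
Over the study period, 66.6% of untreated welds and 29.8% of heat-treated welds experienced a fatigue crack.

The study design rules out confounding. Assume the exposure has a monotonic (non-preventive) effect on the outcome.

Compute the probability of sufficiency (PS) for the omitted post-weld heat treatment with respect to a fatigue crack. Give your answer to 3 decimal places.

PS ≈ 0.524

p₁ = 0.666, p₀ = 0.298.
Under exogeneity and monotonicity, PS = (p₁ − p₀) / (1 − p₀).
PS = (0.666 − 0.298) / (1 − 0.298) = 0.368 / 0.702 ≈ 0.5242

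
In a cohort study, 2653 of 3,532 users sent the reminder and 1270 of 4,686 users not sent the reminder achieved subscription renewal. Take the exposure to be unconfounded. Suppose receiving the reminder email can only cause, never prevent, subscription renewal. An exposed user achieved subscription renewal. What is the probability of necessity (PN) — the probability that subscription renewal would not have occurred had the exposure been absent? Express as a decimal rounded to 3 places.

p₁ = P(outcome | exposed) = 2653/3532 = 0.75113
p₀ = P(outcome | unexposed) = 1270/4686 = 0.27102
Under exogeneity and monotonicity, PN = (p₁ − p₀) / p₁.
PN = (0.75113 − 0.27102) / 0.75113 = 0.48011 / 0.75113 ≈ 0.6392

PN ≈ 0.639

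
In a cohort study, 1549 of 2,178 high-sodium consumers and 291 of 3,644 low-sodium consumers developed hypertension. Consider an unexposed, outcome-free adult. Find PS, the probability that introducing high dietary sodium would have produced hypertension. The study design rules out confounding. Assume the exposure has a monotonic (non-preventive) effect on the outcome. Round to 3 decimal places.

PS ≈ 0.686

p₁ = P(outcome | exposed) = 1549/2178 = 0.7112
p₀ = P(outcome | unexposed) = 291/3644 = 0.079857
Under exogeneity and monotonicity, PS = (p₁ − p₀) / (1 − p₀).
PS = (0.7112 − 0.079857) / (1 − 0.079857) = 0.63135 / 0.92014 ≈ 0.6861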